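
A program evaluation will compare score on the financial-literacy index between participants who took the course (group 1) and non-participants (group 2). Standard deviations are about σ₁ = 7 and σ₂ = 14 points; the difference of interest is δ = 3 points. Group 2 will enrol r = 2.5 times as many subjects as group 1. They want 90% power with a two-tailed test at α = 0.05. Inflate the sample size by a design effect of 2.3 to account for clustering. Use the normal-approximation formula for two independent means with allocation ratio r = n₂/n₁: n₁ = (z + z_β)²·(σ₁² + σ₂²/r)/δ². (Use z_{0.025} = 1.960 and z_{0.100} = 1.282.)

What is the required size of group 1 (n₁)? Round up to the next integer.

n₁ = (z_{α/2} + z_β)² · (σ₁² + σ₂²/r) / δ²
   = (1.960 + 1.282)² · (7² + 14²/2.5) / 3²
   = 10.5106 · (49 + 78.4) / 9
   = 10.5106 · 127.4 / 9
   = 148.78
Design effect: 2.3 × 148.78 = 342.20.
Round up → n₁ = 343; n₂ = r·n₁ = 2.5 × 343 = 858.

n₁ = 343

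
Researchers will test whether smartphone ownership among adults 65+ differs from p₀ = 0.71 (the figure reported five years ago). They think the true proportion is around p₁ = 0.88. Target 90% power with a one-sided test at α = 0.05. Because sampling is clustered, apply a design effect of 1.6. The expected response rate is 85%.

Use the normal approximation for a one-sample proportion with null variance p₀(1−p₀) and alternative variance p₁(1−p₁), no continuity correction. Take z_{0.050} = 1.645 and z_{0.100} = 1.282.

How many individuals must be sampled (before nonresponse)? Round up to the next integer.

n = 89

n = [z_α·√(p₀q₀) + z_β·√(p₁q₁)]² / (p₁ − p₀)²
  = [1.645·√(0.71·0.29) + 1.282·√(0.88·0.12)]² / (0.17)²
  = [1.645·0.4538 + 1.282·0.3250]² / 0.0289
  = [1.1630]² / 0.0289
  = 46.80
Design effect: 1.6 × 46.80 = 74.89.
Adjust for 85% response: 74.89 / 0.85 = 88.10.
Round up → n = 89.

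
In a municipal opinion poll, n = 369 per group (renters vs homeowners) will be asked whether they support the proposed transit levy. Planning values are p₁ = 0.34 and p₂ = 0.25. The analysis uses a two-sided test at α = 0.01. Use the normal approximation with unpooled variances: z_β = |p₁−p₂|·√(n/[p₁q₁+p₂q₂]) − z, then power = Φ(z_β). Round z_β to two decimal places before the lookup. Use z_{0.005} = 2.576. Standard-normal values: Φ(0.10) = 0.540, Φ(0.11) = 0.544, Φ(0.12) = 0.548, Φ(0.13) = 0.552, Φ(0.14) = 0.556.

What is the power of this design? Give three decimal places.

z_β = |p₁−p₂|·√(n/[p₁q₁+p₂q₂]) − z_{α/2}
    = 0.09 · √(369/0.4119) − 2.576
    = 0.09 · 29.9307 − 2.576
    = 2.6938 − 2.576 = 0.1178 → 0.12
Power = Φ(0.12) = 0.548.

Power ≈ 0.548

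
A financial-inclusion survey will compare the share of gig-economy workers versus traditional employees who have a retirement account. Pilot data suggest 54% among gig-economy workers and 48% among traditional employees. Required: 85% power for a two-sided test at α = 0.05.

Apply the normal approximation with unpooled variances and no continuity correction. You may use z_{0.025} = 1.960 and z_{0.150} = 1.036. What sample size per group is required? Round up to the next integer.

n = 1242 per group

n = (z_{α/2} + z_β)² · [p₁(1−p₁) + p₂(1−p₂)] / (p₁ − p₂)²
  = (1.960 + 1.036)² · (0.54·0.46 + 0.48·0.52) / (0.06)²
  = (2.996)² · (0.2484 + 0.2496) / 0.0036
  = 8.9760 · 0.4980 / 0.0036
  = 1241.68
Round up → n = 1242 per group.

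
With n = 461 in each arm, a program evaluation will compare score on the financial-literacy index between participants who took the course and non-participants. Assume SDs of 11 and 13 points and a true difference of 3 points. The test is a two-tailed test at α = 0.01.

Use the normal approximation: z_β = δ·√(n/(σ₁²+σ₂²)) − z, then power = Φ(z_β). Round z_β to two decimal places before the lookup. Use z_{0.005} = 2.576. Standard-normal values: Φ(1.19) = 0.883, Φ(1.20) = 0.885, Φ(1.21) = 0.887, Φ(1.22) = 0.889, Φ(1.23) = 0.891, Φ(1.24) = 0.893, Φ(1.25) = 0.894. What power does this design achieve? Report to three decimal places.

Power ≈ 0.887

z_β = δ·√(n/(σ₁²+σ₂²)) − z_{α/2}
    = 3 · √(461/290) − 2.576
    = 3 · 1.26082 − 2.576
    = 3.7824 − 2.576 = 1.2064 → 1.21
Power = Φ(1.21) = 0.887.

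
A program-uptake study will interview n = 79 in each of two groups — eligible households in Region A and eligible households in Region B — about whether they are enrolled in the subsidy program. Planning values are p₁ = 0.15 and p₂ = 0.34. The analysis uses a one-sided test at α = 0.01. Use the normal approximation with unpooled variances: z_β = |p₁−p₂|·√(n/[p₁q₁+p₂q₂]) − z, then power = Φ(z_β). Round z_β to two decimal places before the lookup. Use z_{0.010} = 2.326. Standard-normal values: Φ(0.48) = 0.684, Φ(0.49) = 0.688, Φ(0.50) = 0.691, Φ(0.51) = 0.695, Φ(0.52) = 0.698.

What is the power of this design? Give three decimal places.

z_β = |p₁−p₂|·√(n/[p₁q₁+p₂q₂]) − z_α
    = 0.19 · √(79/0.3519) − 2.326
    = 0.19 · 14.9832 − 2.326
    = 2.8468 − 2.326 = 0.5208 → 0.52
Power = Φ(0.52) = 0.698.

Power ≈ 0.698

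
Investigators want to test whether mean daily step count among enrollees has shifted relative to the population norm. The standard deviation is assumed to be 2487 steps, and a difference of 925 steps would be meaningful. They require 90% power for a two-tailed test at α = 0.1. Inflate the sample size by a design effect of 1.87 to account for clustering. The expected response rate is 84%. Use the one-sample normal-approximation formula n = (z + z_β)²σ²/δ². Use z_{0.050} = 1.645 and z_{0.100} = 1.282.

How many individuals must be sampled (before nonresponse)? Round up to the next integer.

n = (z_{α/2} + z_β)² · σ² / δ²
  = (1.645 + 1.282)² · 2487² / 925²
  = 8.5673 · 6185169 / 855625
  = 61.93
Design effect: 1.87 × 61.93 = 115.81.
Adjust for 84% response: 115.81 / 0.84 = 137.87.
Round up → n = 138.

n = 138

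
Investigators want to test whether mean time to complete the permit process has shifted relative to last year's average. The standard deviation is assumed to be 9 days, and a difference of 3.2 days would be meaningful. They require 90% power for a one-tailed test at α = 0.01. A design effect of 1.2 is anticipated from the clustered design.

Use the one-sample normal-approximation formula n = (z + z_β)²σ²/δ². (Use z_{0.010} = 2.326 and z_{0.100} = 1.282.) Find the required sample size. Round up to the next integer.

n = (z_α + z_β)² · σ² / δ²
  = (2.326 + 1.282)² · 9² / 3.2²
  = 13.0177 · 81 / 10.24
  = 102.97
Design effect: 1.2 × 102.97 = 123.57.
Round up → n = 124.

n = 124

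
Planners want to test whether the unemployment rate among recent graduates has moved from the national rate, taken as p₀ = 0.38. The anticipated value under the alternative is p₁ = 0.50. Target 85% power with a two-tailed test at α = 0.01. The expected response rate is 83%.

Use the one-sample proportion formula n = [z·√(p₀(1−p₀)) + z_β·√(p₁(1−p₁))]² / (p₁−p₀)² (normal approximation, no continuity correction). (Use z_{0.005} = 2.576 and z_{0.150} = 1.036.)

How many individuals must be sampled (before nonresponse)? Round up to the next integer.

n = 262

n = [z_{α/2}·√(p₀q₀) + z_β·√(p₁q₁)]² / (p₁ − p₀)²
  = [2.576·√(0.38·0.62) + 1.036·√(0.50·0.50)]² / (0.12)²
  = [2.576·0.4854 + 1.036·0.5000]² / 0.0144
  = [1.7684]² / 0.0144
  = 217.16
Adjust for 83% response: 217.16 / 0.83 = 261.64.
Round up → n = 262.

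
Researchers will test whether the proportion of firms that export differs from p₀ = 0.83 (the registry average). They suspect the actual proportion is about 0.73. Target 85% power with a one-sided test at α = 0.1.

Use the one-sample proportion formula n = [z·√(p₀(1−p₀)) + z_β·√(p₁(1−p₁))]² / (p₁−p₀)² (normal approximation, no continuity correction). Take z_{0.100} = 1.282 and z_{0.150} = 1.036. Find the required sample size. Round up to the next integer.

n = [z_α·√(p₀q₀) + z_β·√(p₁q₁)]² / (p₁ − p₀)²
  = [1.282·√(0.83·0.17) + 1.036·√(0.73·0.27)]² / (-0.10)²
  = [1.282·0.3756 + 1.036·0.4440]² / 0.0100
  = [0.9415]² / 0.0100
  = 88.64
Round up → n = 89.

n = 89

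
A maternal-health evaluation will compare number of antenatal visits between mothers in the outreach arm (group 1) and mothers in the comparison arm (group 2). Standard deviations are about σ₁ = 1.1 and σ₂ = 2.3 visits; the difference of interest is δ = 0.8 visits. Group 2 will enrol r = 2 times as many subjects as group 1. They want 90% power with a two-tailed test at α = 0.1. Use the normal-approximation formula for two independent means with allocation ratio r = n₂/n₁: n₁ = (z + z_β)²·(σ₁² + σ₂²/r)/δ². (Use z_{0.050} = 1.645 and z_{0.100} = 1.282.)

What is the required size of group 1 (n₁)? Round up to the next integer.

n₁ = 52

n₁ = (z_{α/2} + z_β)² · (σ₁² + σ₂²/r) / δ²
   = (1.645 + 1.282)² · (1.1² + 2.3²/2) / 0.8²
   = 8.5673 · (1.21 + 2.645) / 0.64
   = 8.5673 · 3.855 / 0.64
   = 51.60
Round up → n₁ = 52; n₂ = r·n₁ = 2 × 52 = 104.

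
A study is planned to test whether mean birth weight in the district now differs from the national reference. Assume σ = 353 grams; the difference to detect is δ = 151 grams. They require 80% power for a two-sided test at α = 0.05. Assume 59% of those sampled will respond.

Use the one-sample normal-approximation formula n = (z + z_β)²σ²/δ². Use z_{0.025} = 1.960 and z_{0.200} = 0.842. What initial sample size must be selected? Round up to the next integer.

n = (z_{α/2} + z_β)² · σ² / δ²
  = (1.960 + 0.842)² · 353² / 151²
  = 7.8512 · 124609 / 22801
  = 42.91
Adjust for 59% response: 42.91 / 0.59 = 72.72.
Round up → n = 73.

n = 73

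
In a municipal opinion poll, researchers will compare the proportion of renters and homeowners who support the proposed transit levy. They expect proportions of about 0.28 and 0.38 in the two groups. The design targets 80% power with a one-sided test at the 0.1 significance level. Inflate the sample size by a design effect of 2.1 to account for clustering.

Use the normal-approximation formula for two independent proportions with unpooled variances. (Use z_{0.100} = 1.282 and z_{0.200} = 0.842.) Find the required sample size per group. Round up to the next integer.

n = 415 per group

n = (z_α + z_β)² · [p₁(1−p₁) + p₂(1−p₂)] / (p₁ − p₂)²
  = (1.282 + 0.842)² · (0.28·0.72 + 0.38·0.62) / (-0.10)²
  = (2.124)² · (0.2016 + 0.2356) / 0.0100
  = 4.5114 · 0.4372 / 0.0100
  = 197.24
Design effect: 2.1 × 197.24 = 414.20.
Round up → n = 415 per group.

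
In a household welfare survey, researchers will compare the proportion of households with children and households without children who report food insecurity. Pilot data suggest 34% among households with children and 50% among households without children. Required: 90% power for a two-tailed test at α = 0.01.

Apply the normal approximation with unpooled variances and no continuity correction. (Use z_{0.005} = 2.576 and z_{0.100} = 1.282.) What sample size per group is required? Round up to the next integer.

n = 276 per group

n = (z_{α/2} + z_β)² · [p₁(1−p₁) + p₂(1−p₂)] / (p₁ − p₂)²
  = (2.576 + 1.282)² · (0.34·0.66 + 0.50·0.50) / (-0.16)²
  = (3.858)² · (0.2244 + 0.2500) / 0.0256
  = 14.8842 · 0.4744 / 0.0256
  = 275.82
Round up → n = 276 per group.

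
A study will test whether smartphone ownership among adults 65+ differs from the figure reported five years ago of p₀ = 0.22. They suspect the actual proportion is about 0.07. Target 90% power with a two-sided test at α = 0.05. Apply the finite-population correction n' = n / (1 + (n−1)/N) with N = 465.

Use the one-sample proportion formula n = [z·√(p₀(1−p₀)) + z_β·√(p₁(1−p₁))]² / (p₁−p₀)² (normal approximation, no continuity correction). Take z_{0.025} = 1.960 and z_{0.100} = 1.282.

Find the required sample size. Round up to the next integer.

n = [z_{α/2}·√(p₀q₀) + z_β·√(p₁q₁)]² / (p₁ − p₀)²
  = [1.960·√(0.22·0.78) + 1.282·√(0.07·0.93)]² / (-0.15)²
  = [1.960·0.4142 + 1.282·0.2551]² / 0.0225
  = [1.1390]² / 0.0225
  = 57.66
Finite-population correction (N = 465): 57.66 / (1 + (57.66 − 1)/465) = 51.40.
Round up → n = 52.

n = 52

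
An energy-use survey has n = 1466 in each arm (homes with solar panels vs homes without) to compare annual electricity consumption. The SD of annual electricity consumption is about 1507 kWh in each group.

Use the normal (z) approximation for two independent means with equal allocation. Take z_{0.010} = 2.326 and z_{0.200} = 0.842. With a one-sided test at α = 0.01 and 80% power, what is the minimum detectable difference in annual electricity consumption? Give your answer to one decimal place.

Minimum detectable difference ≈ 176.3 kWh

δ = (z_α + z_β) · √((σ₁²+σ₂²)/n)
  = (2.326 + 0.842) · √(4542098/1466)
  = 3.168 · √3098.3
  = 3.168 · 55.6623
  = 176.3382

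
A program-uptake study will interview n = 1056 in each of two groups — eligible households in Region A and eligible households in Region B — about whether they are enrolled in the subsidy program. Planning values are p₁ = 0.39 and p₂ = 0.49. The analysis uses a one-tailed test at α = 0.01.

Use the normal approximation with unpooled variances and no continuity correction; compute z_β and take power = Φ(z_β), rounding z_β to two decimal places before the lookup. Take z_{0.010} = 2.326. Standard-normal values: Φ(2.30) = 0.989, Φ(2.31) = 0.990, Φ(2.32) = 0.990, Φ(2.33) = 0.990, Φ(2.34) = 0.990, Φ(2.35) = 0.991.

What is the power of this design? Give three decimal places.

Power ≈ 0.990

z_β = |p₁−p₂|·√(n/[p₁q₁+p₂q₂]) − z_α
    = 0.10 · √(1056/0.4878) − 2.326
    = 0.10 · 46.5276 − 2.326
    = 4.6528 − 2.326 = 2.3268 → 2.33
Power = Φ(2.33) = 0.990.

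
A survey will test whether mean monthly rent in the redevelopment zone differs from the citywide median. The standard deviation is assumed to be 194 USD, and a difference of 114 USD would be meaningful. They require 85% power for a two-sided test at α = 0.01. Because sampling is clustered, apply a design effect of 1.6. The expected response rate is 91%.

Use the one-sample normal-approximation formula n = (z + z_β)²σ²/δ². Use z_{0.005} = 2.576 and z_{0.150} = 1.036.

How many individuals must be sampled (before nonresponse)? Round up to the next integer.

n = 67

n = (z_{α/2} + z_β)² · σ² / δ²
  = (2.576 + 1.036)² · 194² / 114²
  = 13.0465 · 37636 / 12996
  = 37.78
Design effect: 1.6 × 37.78 = 60.45.
Adjust for 91% response: 60.45 / 0.91 = 66.43.
Round up → n = 67.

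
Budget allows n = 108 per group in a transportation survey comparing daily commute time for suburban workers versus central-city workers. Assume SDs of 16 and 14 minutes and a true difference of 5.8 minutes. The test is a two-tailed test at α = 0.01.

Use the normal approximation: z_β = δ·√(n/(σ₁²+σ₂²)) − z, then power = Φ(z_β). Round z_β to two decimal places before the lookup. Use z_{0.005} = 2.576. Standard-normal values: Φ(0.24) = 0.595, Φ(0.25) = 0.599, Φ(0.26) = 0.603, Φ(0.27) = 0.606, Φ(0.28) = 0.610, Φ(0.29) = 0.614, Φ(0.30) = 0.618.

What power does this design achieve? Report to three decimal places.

z_β = δ·√(n/(σ₁²+σ₂²)) − z_{α/2}
    = 5.8 · √(108/452) − 2.576
    = 5.8 · 0.48881 − 2.576
    = 2.8351 − 2.576 = 0.2591 → 0.26
Power = Φ(0.26) = 0.603.

Power ≈ 0.603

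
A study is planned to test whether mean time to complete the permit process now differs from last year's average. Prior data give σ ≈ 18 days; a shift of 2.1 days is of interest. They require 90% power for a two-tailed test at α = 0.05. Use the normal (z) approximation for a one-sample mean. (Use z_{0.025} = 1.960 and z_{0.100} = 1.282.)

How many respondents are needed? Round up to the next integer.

n = 773

n = (z_{α/2} + z_β)² · σ² / δ²
  = (1.960 + 1.282)² · 18² / 2.1²
  = 10.5106 · 324 / 4.41
  = 772.20
Round up → n = 773.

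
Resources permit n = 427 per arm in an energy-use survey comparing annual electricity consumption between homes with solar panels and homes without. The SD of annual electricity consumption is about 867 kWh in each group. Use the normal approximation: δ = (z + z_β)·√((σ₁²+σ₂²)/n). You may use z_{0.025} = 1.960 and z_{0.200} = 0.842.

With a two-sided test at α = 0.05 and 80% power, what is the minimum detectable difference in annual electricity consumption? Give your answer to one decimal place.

δ = (z_{α/2} + z_β) · √((σ₁²+σ₂²)/n)
  = (1.960 + 0.842) · √(1503378/427)
  = 2.802 · √3520.8
  = 2.802 · 59.3363
  = 166.2602

Minimum detectable difference ≈ 166.3 kWh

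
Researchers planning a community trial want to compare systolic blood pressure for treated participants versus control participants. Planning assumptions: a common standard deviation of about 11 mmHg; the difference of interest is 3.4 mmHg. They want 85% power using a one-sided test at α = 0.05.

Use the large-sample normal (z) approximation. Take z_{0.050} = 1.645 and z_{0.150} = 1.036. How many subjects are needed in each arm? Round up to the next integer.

n = 151 per group

n = (z_α + z_β)² · (σ₁² + σ₂²) / δ²
  = (1.645 + 1.036)² · (2·11² = 242) / 3.4²
  = 7.1878 · 242 / 11.56
  = 150.47
Round up → n = 151 per group.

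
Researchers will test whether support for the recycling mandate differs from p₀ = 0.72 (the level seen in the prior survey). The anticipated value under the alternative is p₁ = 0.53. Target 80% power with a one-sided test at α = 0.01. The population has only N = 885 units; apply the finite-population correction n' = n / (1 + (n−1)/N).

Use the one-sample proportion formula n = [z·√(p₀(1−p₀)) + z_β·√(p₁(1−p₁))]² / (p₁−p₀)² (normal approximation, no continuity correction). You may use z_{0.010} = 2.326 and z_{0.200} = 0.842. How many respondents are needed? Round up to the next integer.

n = 56

n = [z_α·√(p₀q₀) + z_β·√(p₁q₁)]² / (p₁ − p₀)²
  = [2.326·√(0.72·0.28) + 0.842·√(0.53·0.47)]² / (-0.19)²
  = [2.326·0.4490 + 0.842·0.4991]² / 0.0361
  = [1.4646]² / 0.0361
  = 59.42
Finite-population correction (N = 885): 59.42 / (1 + (59.42 − 1)/885) = 55.74.
Round up → n = 56.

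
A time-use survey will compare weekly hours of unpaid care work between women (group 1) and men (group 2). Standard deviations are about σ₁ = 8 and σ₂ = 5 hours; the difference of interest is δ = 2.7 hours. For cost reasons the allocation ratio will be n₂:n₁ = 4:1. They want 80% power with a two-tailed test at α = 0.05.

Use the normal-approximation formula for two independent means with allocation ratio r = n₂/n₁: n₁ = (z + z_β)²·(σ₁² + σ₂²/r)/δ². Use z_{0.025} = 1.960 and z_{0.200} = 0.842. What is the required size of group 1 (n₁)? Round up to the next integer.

n₁ = (z_{α/2} + z_β)² · (σ₁² + σ₂²/r) / δ²
   = (1.960 + 0.842)² · (8² + 5²/4) / 2.7²
   = 7.8512 · (64 + 6.25) / 7.29
   = 7.8512 · 70.25 / 7.29
   = 75.66
Round up → n₁ = 76; n₂ = r·n₁ = 4 × 76 = 304.

n₁ = 76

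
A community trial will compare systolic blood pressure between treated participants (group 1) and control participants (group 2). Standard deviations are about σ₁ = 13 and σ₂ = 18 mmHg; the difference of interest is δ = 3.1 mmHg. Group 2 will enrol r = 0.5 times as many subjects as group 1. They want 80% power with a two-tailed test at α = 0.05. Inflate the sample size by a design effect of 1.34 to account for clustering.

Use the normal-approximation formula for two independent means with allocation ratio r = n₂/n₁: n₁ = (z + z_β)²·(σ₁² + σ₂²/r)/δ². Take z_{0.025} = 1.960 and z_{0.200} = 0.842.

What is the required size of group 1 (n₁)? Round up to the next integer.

n₁ = (z_{α/2} + z_β)² · (σ₁² + σ₂²/r) / δ²
   = (1.960 + 0.842)² · (13² + 18²/0.5) / 3.1²
   = 7.8512 · (169 + 648) / 9.61
   = 7.8512 · 817 / 9.61
   = 667.47
Design effect: 1.34 × 667.47 = 894.42.
Round up → n₁ = 895; n₂ = r·n₁ = 0.5 × 895 = 448.

n₁ = 895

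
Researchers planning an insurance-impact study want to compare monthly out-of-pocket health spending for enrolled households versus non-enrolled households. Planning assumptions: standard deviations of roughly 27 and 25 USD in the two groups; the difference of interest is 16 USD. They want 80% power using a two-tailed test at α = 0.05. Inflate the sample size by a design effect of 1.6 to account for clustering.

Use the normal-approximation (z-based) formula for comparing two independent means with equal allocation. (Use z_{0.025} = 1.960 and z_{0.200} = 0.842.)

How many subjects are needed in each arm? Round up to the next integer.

n = (z_{α/2} + z_β)² · (σ₁² + σ₂²) / δ²
  = (1.960 + 0.842)² · (27² + 25² = 1354) / 16²
  = 7.8512 · 1354 / 256
  = 41.53
Design effect: 1.6 × 41.53 = 66.44.
Round up → n = 67 per group.

n = 67 per group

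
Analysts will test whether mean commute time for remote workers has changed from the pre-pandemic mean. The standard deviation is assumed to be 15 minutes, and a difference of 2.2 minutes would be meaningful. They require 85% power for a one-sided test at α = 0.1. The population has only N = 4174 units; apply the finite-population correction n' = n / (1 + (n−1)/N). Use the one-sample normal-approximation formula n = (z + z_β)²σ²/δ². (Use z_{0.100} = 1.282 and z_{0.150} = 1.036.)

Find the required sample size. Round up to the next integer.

n = (z_α + z_β)² · σ² / δ²
  = (1.282 + 1.036)² · 15² / 2.2²
  = 5.3731 · 225 / 4.84
  = 249.78
Finite-population correction (N = 4174): 249.78 / (1 + (249.78 − 1)/4174) = 235.73.
Round up → n = 236.

n = 236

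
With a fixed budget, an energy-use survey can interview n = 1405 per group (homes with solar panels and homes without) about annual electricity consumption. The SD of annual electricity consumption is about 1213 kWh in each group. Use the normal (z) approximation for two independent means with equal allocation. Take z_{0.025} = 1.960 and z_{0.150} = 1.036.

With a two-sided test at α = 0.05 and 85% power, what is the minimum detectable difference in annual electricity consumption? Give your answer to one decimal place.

δ = (z_{α/2} + z_β) · √((σ₁²+σ₂²)/n)
  = (1.960 + 1.036) · √(2942738/1405)
  = 2.996 · √2094.5
  = 2.996 · 45.7654
  = 137.1133

Minimum detectable difference ≈ 137.1 kWh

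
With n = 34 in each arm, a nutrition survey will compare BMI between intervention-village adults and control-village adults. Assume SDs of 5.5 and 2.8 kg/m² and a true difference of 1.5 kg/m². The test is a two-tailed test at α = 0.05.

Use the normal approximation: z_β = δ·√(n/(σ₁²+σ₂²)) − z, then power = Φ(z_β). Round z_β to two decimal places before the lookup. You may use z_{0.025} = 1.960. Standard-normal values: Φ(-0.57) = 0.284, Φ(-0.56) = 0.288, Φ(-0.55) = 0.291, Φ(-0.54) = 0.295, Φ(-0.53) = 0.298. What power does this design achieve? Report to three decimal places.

z_β = δ·√(n/(σ₁²+σ₂²)) − z_{α/2}
    = 1.5 · √(34/38.09) − 1.960
    = 1.5 · 0.94479 − 1.960
    = 1.4172 − 1.960 = -0.5428 → -0.54
Power = Φ(-0.54) = 0.295.

Power ≈ 0.295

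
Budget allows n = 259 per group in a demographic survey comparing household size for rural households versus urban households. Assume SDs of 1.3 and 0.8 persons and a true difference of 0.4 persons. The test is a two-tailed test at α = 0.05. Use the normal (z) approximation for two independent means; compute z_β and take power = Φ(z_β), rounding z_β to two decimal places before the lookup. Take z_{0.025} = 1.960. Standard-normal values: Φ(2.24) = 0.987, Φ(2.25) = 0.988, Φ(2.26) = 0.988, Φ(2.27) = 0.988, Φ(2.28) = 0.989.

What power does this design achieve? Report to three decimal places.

z_β = δ·√(n/(σ₁²+σ₂²)) − z_{α/2}
    = 0.4 · √(259/2.33) − 1.960
    = 0.4 · 10.54319 − 1.960
    = 4.2173 − 1.960 = 2.2573 → 2.26
Power = Φ(2.26) = 0.988.

Power ≈ 0.988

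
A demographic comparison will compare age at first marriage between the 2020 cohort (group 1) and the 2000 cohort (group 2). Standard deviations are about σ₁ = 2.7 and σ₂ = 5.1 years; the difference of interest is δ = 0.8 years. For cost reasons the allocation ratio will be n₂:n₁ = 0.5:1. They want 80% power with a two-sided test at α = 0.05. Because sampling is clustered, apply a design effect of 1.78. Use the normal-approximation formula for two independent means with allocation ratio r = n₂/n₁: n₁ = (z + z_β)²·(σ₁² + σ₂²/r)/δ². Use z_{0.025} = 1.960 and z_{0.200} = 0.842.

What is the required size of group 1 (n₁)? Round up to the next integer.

n₁ = 1296

n₁ = (z_{α/2} + z_β)² · (σ₁² + σ₂²/r) / δ²
   = (1.960 + 0.842)² · (2.7² + 5.1²/0.5) / 0.8²
   = 7.8512 · (7.29 + 52.02) / 0.64
   = 7.8512 · 59.31 / 0.64
   = 727.59
Design effect: 1.78 × 727.59 = 1295.10.
Round up → n₁ = 1296; n₂ = r·n₁ = 0.5 × 1296 = 648.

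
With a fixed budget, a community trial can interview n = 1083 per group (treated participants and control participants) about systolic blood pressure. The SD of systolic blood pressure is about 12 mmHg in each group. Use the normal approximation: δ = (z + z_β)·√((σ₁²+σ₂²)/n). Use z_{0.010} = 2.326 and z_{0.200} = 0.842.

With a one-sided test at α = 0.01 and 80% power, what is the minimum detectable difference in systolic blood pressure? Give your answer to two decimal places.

Minimum detectable difference ≈ 1.63 mmHg

δ = (z_α + z_β) · √((σ₁²+σ₂²)/n)
  = (2.326 + 0.842) · √(288/1083)
  = 3.168 · √0.26593
  = 3.168 · 0.5157
  = 1.6337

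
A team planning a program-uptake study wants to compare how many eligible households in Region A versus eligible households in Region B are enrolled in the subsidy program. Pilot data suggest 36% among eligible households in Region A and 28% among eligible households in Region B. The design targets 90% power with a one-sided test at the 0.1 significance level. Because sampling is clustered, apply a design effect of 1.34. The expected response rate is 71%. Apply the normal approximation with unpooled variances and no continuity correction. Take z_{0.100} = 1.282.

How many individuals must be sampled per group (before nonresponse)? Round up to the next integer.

n = (z_α + z_β)² · [p₁(1−p₁) + p₂(1−p₂)] / (p₁ − p₂)²
  = (1.282 + 1.282)² · (0.36·0.64 + 0.28·0.72) / (0.08)²
  = (2.564)² · (0.2304 + 0.2016) / 0.0064
  = 6.5741 · 0.4320 / 0.0064
  = 443.75
Design effect: 1.34 × 443.75 = 594.63.
Adjust for 71% response: 594.63 / 0.71 = 837.50.
Round up → n = 838 per group.

n = 838 per group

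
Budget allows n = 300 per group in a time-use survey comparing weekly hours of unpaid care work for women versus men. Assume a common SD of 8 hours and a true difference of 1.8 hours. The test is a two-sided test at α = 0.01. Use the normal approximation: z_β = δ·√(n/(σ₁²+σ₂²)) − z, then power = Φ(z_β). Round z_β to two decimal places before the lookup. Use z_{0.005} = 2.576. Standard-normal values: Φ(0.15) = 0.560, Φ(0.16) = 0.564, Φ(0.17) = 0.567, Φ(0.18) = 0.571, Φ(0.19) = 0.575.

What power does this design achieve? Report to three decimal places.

z_β = δ·√(n/(σ₁²+σ₂²)) − z_{α/2}
    = 1.8 · √(300/128) − 2.576
    = 1.8 · 1.53093 − 2.576
    = 2.7557 − 2.576 = 0.1797 → 0.18
Power = Φ(0.18) = 0.571.

Power ≈ 0.571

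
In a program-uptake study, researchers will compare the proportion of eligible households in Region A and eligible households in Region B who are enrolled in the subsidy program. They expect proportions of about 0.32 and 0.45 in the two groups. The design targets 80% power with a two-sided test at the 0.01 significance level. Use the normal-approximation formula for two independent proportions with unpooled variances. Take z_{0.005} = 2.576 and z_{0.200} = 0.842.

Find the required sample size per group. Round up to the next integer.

n = (z_{α/2} + z_β)² · [p₁(1−p₁) + p₂(1−p₂)] / (p₁ − p₂)²
  = (2.576 + 0.842)² · (0.32·0.68 + 0.45·0.55) / (-0.13)²
  = (3.418)² · (0.2176 + 0.2475) / 0.0169
  = 11.6827 · 0.4651 / 0.0169
  = 321.52
Round up → n = 322 per group.

n = 322 per group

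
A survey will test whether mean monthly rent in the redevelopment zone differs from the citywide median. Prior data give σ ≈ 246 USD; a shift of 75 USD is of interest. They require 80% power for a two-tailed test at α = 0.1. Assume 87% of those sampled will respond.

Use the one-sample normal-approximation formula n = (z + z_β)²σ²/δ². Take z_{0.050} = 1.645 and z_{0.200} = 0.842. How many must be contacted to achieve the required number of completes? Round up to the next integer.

n = 77

n = (z_{α/2} + z_β)² · σ² / δ²
  = (1.645 + 0.842)² · 246² / 75²
  = 6.1852 · 60516 / 5625
  = 66.54
Adjust for 87% response: 66.54 / 0.87 = 76.49.
Round up → n = 77.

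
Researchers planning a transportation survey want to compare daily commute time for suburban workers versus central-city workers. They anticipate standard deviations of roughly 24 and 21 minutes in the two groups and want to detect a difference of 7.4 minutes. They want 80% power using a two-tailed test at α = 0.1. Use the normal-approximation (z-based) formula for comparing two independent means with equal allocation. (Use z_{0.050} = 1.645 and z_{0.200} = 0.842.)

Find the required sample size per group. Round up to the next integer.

n = (z_{α/2} + z_β)² · (σ₁² + σ₂²) / δ²
  = (1.645 + 0.842)² · (24² + 21² = 1017) / 7.4²
  = 6.1852 · 1017 / 54.76
  = 114.87
Round up → n = 115 per group.

n = 115 per group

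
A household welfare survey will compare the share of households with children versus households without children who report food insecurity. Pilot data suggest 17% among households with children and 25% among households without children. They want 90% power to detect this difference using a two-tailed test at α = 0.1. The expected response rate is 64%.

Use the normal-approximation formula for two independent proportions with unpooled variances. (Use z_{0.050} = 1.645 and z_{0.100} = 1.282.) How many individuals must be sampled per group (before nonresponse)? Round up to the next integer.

n = 688 per group

n = (z_{α/2} + z_β)² · [p₁(1−p₁) + p₂(1−p₂)] / (p₁ − p₂)²
  = (1.645 + 1.282)² · (0.17·0.83 + 0.25·0.75) / (-0.08)²
  = (2.927)² · (0.1411 + 0.1875) / 0.0064
  = 8.5673 · 0.3286 / 0.0064
  = 439.88
Adjust for 64% response: 439.88 / 0.64 = 687.31.
Round up → n = 688 per group.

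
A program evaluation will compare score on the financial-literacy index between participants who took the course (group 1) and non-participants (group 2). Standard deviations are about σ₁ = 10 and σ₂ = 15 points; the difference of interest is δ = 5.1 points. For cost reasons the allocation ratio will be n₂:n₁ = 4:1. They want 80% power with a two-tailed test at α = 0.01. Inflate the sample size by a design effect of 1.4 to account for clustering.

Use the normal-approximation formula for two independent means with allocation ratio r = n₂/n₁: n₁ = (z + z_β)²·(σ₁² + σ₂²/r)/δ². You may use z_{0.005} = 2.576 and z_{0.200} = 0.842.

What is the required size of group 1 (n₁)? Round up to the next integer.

n₁ = 99

n₁ = (z_{α/2} + z_β)² · (σ₁² + σ₂²/r) / δ²
   = (2.576 + 0.842)² · (10² + 15²/4) / 5.1²
   = 11.6827 · (100 + 56.25) / 26.01
   = 11.6827 · 156.25 / 26.01
   = 70.18
Design effect: 1.4 × 70.18 = 98.25.
Round up → n₁ = 99; n₂ = r·n₁ = 4 × 99 = 396.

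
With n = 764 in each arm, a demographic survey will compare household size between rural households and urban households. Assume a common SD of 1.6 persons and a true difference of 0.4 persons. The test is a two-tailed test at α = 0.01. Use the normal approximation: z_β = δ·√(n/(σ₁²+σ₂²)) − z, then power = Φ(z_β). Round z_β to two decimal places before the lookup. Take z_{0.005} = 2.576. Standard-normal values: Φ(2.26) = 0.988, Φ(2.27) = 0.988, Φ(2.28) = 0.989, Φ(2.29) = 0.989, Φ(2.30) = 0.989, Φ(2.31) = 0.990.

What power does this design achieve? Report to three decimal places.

z_β = δ·√(n/(σ₁²+σ₂²)) − z_{α/2}
    = 0.4 · √(764/5.12) − 2.576
    = 0.4 · 12.21551 − 2.576
    = 4.8862 − 2.576 = 2.3102 → 2.31
Power = Φ(2.31) = 0.990.

Power ≈ 0.990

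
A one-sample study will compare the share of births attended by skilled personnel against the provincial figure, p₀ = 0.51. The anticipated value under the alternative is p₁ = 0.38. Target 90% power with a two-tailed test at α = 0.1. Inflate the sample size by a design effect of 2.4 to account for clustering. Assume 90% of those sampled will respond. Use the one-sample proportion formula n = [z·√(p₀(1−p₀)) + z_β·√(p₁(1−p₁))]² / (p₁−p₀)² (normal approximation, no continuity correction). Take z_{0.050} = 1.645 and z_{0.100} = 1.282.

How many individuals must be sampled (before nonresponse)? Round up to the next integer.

n = [z_{α/2}·√(p₀q₀) + z_β·√(p₁q₁)]² / (p₁ − p₀)²
  = [1.645·√(0.51·0.49) + 1.282·√(0.38·0.62)]² / (-0.13)²
  = [1.645·0.4999 + 1.282·0.4854]² / 0.0169
  = [1.4446]² / 0.0169
  = 123.48
Design effect: 2.4 × 123.48 = 296.36.
Adjust for 90% response: 296.36 / 0.90 = 329.29.
Round up → n = 330.

n = 330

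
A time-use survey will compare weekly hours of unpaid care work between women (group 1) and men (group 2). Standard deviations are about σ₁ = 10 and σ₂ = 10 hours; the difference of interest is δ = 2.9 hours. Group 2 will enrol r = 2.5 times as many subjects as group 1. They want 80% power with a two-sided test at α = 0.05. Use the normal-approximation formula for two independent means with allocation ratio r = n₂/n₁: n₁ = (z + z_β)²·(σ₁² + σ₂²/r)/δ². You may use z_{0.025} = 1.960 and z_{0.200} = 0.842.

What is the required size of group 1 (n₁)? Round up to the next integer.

n₁ = (z_{α/2} + z_β)² · (σ₁² + σ₂²/r) / δ²
   = (1.960 + 0.842)² · (10² + 10²/2.5) / 2.9²
   = 7.8512 · (100 + 40) / 8.41
   = 7.8512 · 140 / 8.41
   = 130.70
Round up → n₁ = 131; n₂ = r·n₁ = 2.5 × 131 = 328.

n₁ = 131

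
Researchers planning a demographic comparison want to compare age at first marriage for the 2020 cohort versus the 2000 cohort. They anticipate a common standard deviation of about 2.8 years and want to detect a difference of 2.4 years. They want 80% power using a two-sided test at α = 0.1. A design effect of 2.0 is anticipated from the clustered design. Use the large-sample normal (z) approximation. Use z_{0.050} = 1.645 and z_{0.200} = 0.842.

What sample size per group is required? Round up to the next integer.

n = (z_{α/2} + z_β)² · (σ₁² + σ₂²) / δ²
  = (1.645 + 0.842)² · (2·2.8² = 15.68) / 2.4²
  = 6.1852 · 15.68 / 5.76
  = 16.84
Design effect: 2.0 × 16.84 = 33.67.
Round up → n = 34 per group.

n = 34 per group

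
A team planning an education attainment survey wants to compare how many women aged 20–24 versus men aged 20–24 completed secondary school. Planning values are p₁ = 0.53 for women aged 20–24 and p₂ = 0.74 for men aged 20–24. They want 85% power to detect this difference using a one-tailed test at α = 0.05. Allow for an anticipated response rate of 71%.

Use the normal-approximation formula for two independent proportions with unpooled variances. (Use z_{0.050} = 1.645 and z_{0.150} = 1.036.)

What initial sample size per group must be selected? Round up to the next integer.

n = 102 per group

n = (z_α + z_β)² · [p₁(1−p₁) + p₂(1−p₂)] / (p₁ − p₂)²
  = (1.645 + 1.036)² · (0.53·0.47 + 0.74·0.26) / (-0.21)²
  = (2.681)² · (0.2491 + 0.1924) / 0.0441
  = 7.1878 · 0.4415 / 0.0441
  = 71.96
Adjust for 71% response: 71.96 / 0.71 = 101.35.
Round up → n = 102 per group.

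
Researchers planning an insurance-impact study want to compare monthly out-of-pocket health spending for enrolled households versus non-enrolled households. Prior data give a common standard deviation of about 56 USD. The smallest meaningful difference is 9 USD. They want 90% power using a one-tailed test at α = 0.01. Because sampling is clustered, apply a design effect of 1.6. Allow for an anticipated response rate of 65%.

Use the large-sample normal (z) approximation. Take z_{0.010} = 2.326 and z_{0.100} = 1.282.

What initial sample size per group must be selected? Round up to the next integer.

n = 2482 per group

n = (z_α + z_β)² · (σ₁² + σ₂²) / δ²
  = (2.326 + 1.282)² · (2·56² = 6272) / 9²
  = 13.0177 · 6272 / 81
  = 1007.99
Design effect: 1.6 × 1007.99 = 1612.78.
Adjust for 65% response: 1612.78 / 0.65 = 2481.19.
Round up → n = 2482 per group.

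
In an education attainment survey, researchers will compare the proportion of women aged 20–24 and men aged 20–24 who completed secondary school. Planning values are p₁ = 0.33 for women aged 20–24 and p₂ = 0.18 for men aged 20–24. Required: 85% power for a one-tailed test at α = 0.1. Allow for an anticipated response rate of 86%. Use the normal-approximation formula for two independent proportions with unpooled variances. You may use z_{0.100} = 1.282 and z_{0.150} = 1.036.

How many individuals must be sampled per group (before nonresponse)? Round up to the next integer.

n = 103 per group

n = (z_α + z_β)² · [p₁(1−p₁) + p₂(1−p₂)] / (p₁ − p₂)²
  = (1.282 + 1.036)² · (0.33·0.67 + 0.18·0.82) / (0.15)²
  = (2.318)² · (0.2211 + 0.1476) / 0.0225
  = 5.3731 · 0.3687 / 0.0225
  = 88.05
Adjust for 86% response: 88.05 / 0.86 = 102.38.
Round up → n = 103 per group.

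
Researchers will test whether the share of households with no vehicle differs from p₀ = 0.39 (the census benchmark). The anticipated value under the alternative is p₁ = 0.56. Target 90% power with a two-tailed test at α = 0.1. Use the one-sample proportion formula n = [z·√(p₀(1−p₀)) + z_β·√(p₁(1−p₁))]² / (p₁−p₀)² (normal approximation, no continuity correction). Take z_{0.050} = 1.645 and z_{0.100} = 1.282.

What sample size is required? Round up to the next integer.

n = [z_{α/2}·√(p₀q₀) + z_β·√(p₁q₁)]² / (p₁ − p₀)²
  = [1.645·√(0.39·0.61) + 1.282·√(0.56·0.44)]² / (0.17)²
  = [1.645·0.4877 + 1.282·0.4964]² / 0.0289
  = [1.4387]² / 0.0289
  = 71.62
Round up → n = 72.

n = 72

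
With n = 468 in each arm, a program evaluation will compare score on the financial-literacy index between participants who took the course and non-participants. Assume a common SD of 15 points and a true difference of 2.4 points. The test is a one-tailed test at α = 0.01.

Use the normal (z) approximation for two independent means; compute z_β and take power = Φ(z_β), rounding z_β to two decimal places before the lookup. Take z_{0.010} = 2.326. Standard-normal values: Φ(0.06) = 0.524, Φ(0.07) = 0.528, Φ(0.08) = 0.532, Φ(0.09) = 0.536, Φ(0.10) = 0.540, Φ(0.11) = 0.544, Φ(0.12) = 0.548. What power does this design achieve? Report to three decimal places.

Power ≈ 0.548

z_β = δ·√(n/(σ₁²+σ₂²)) − z_α
    = 2.4 · √(468/450) − 2.326
    = 2.4 · 1.01980 − 2.326
    = 2.4475 − 2.326 = 0.1215 → 0.12
Power = Φ(0.12) = 0.548.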